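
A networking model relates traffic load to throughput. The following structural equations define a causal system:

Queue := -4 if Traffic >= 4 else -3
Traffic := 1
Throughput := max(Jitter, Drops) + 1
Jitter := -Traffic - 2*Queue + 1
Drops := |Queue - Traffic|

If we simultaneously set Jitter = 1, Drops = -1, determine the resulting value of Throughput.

The joint intervention fixes Jitter = 1, Drops = -1, removing each variable's own equation.
Throughput = max(Jitter, Drops) + 1  [with Jitter=1, Drops=-1]  = 2

2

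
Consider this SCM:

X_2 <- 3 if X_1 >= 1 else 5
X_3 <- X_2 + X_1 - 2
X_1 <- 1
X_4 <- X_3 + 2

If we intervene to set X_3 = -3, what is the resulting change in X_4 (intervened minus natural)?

The intervention breaks the incoming arrows to X_3: X_3 <- X_2 + X_1 - 2 no longer applies, and X_3 = -3.
X_4 = X_3 + 2  [with X_3=-3]  = -1
Without intervention: X_2 = 3 if X_1 >= 1 else 5  [with X_1=1]  = 3; X_3 = X_2 + X_1 - 2  [with X_2=3, X_1=1]  = 2; X_4 = X_3 + 2  [with X_3=2]  = 4.
Change = -1 − 4 = -5.

-5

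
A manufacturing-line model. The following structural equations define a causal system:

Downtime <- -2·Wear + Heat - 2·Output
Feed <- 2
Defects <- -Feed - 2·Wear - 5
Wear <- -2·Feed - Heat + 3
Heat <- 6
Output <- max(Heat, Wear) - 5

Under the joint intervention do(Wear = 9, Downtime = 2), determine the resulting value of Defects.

Setting Wear = 9, Downtime = 2 by intervention discards those variables' equations.
Defects = -Feed - 2·Wear - 5  [with Feed=2, Wear=9]  = -25

-25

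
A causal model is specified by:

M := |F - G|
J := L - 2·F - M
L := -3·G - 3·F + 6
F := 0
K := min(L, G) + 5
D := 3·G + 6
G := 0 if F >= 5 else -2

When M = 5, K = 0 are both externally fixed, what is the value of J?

Setting M = 5, K = 0 by intervention discards those variables' equations.
G = 0 if F >= 5 else -2  [with F=0]  = -2
L = -3·G - 3·F + 6  [with G=-2, F=0]  = 12
J = L - 2·F - M  [with L=12, F=0, M=5]  = 7

7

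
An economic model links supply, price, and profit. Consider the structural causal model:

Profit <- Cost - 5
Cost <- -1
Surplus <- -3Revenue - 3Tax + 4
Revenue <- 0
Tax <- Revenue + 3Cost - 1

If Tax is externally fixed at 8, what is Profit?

-6

The intervention breaks the incoming arrows to Tax: Tax <- Revenue + 3Cost - 1 no longer applies, and Tax = 8.
Profit is not downstream of the intervention, so its value is determined by the original equations.
Profit = Cost - 5  [with Cost=-1]  = -6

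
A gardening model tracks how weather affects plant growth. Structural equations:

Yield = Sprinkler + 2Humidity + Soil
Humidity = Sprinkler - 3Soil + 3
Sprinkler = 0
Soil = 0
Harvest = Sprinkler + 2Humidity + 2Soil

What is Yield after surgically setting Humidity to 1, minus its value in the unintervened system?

The intervention breaks the incoming arrows to Humidity: Humidity = Sprinkler - 3Soil + 3 no longer applies, and Humidity = 1.
Yield = Sprinkler + 2Humidity + Soil  [with Sprinkler=0, Humidity=1, Soil=0]  = 2
Without intervention: Humidity = Sprinkler - 3Soil + 3  [with Sprinkler=0, Soil=0]  = 3; Yield = Sprinkler + 2Humidity + Soil  [with Sprinkler=0, Humidity=3, Soil=0]  = 6.
Change = 2 − 6 = -4.

-4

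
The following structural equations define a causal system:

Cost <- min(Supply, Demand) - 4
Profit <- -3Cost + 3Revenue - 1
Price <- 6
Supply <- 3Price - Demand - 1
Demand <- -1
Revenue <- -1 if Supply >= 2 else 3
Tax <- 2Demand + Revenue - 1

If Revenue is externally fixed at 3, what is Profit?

23

Under do(Revenue=3), the mechanism Revenue <- -1 if Supply >= 2 else 3 is discarded; Revenue is fixed at 3.
Supply = 3Price - Demand - 1  [with Price=6, Demand=-1]  = 18
Cost = min(Supply, Demand) - 4  [with Supply=18, Demand=-1]  = -5
Profit = -3Cost + 3Revenue - 1  [with Cost=-5, Revenue=3]  = 23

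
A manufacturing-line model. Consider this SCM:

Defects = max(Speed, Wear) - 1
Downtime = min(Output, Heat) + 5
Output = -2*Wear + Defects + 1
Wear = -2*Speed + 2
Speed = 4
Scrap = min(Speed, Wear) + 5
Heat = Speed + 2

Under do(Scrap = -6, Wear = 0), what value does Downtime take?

9

The joint intervention fixes Scrap = -6, Wear = 0, removing each variable's own equation.
Heat = Speed + 2  [with Speed=4]  = 6
Defects = max(Speed, Wear) - 1  [with Speed=4, Wear=0]  = 3
Output = -2*Wear + Defects + 1  [with Wear=0, Defects=3]  = 4
Downtime = min(Output, Heat) + 5  [with Output=4, Heat=6]  = 9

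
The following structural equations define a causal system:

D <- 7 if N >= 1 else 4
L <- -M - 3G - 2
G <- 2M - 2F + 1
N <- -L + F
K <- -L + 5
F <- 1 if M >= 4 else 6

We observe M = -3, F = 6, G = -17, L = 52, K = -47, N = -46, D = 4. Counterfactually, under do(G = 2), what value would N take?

The intervention breaks the incoming arrows to G: G <- 2M - 2F + 1 no longer applies, and G = 2.
F = 1 if M >= 4 else 6  [with M=-3]  = 6
L = -M - 3G - 2  [with M=-3, G=2]  = -5
N = -L + F  [with L=-5, F=6]  = 11

11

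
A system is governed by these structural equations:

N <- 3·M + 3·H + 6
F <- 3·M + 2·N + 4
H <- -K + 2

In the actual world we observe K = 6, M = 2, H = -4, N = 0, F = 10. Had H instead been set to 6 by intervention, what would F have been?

do(H=6) replaces the equation H <- -K + 2 with the constant H = 6.
N = 3·M + 3·H + 6  [with M=2, H=6]  = 30
F = 3·M + 2·N + 4  [with M=2, N=30]  = 70

70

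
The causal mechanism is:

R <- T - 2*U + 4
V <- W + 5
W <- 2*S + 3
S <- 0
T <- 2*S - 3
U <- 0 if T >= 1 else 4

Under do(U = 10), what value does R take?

-19

The intervention breaks the incoming arrows to U: U <- 0 if T >= 1 else 4 no longer applies, and U = 10.
T = 2*S - 3  [with S=0]  = -3
R = T - 2*U + 4  [with T=-3, U=10]  = -19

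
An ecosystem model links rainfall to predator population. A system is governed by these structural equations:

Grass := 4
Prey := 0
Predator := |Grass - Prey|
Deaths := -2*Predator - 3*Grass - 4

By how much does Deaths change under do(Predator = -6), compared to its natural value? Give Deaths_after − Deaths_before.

The intervention breaks the incoming arrows to Predator: Predator := |Grass - Prey| no longer applies, and Predator = -6.
Deaths = -2*Predator - 3*Grass - 4  [with Predator=-6, Grass=4]  = -4
Without intervention: Predator = |Grass - Prey|  [with Grass=4, Prey=0]  = 4; Deaths = -2*Predator - 3*Grass - 4  [with Predator=4, Grass=4]  = -24.
Change = -4 − (-24) = 20.

20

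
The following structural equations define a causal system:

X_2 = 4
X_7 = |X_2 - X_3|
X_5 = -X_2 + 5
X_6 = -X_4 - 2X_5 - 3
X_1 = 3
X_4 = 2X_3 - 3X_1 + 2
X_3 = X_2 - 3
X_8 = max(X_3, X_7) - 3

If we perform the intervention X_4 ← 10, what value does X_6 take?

-15

Under do(X_4=10), the mechanism X_4 = 2X_3 - 3X_1 + 2 is discarded; X_4 is fixed at 10.
X_5 = -X_2 + 5  [with X_2=4]  = 1
X_6 = -X_4 - 2X_5 - 3  [with X_4=10, X_5=1]  = -15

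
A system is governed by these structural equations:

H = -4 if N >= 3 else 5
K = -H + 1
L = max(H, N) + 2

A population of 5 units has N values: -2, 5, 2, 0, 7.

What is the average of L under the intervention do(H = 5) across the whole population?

7.4

Every unit gets H=5 under the intervention. L values become 7, 7, 7, 7, 9; E[L|do(H=5)] = 7.4.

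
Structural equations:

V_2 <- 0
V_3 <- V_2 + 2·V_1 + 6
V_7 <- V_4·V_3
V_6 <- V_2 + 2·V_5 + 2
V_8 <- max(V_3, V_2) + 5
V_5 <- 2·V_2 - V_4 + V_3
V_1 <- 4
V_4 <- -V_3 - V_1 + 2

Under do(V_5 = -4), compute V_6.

-6

The intervention breaks the incoming arrows to V_5: V_5 <- 2·V_2 - V_4 + V_3 no longer applies, and V_5 = -4.
V_6 = V_2 + 2·V_5 + 2  [with V_2=0, V_5=-4]  = -6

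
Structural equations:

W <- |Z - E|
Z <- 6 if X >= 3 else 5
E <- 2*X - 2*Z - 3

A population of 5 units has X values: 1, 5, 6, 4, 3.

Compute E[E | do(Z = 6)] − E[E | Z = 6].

Every unit gets Z=6 under the intervention. E values become -13, -5, -3, -7, -9; E[E|do(Z=6)] = -7.4.
E[E|Z=6] averages over only the 4 units with Z=6 (X = 5, 6, 4, 3): E = -5, -3, -7, -9, mean -6.
Difference = -7.4 − (-6) = -1.4.

-1.4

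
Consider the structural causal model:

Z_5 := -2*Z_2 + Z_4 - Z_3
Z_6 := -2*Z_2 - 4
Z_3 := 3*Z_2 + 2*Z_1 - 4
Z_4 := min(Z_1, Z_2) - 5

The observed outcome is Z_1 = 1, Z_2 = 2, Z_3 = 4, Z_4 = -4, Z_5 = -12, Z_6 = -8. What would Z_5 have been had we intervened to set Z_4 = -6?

Intervening sets Z_4 = -6 and removes its equation (Z_4 := min(Z_1, Z_2) - 5).
Z_3 = 3*Z_2 + 2*Z_1 - 4  [with Z_2=2, Z_1=1]  = 4
Z_5 = -2*Z_2 + Z_4 - Z_3  [with Z_2=2, Z_4=-6, Z_3=4]  = -14

-14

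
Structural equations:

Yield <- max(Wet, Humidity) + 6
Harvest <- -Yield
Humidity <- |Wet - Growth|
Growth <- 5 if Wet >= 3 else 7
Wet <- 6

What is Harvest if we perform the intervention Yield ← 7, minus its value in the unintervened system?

5

Intervening sets Yield = 7 and removes its equation (Yield <- max(Wet, Humidity) + 6).
Harvest = -Yield  [with Yield=7]  = -7
Without intervention: Growth = 5 if Wet >= 3 else 7  [with Wet=6]  = 5; Humidity = |Wet - Growth|  [with Wet=6, Growth=5]  = 1; Yield = max(Wet, Humidity) + 6  [with Wet=6, Humidity=1]  = 12; Harvest = -Yield  [with Yield=12]  = -12.
Change = -7 − (-12) = 5.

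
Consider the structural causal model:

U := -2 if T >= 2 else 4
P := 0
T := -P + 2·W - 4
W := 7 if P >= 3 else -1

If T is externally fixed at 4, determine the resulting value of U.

-2

The intervention breaks the incoming arrows to T: T := -P + 2·W - 4 no longer applies, and T = 4.
U = -2 if T >= 2 else 4  [with T=4]  = -2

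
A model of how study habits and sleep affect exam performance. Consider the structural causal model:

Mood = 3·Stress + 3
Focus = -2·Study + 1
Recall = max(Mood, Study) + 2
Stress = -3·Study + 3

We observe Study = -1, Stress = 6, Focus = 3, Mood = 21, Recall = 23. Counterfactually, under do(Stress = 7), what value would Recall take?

do(Stress=7) replaces the equation Stress = -3·Study + 3 with the constant Stress = 7.
Mood = 3·Stress + 3  [with Stress=7]  = 24
Recall = max(Mood, Study) + 2  [with Mood=24, Study=-1]  = 26

26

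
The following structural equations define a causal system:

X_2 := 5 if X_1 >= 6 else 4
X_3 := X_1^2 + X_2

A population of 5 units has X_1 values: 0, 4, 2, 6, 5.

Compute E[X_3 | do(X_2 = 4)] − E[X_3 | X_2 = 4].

4.95

The intervention sets X_2=4 in all 5 units regardless of X_1. Recomputing X_3 per unit gives 4, 20, 8, 40, 29; average 20.2.
Conditioning on X_2=4 selects the 4 unit(s) with X_1 ∈ {0, 4, 2, 5}. Their X_3 values: 4, 20, 8, 29. Mean = 15.25.
Difference = 20.2 − 15.25 = 4.95.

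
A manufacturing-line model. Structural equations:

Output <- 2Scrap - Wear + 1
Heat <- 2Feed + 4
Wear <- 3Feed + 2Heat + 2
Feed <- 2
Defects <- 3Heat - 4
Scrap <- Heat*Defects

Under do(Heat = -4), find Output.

Under do(Heat=-4), the mechanism Heat <- 2Feed + 4 is discarded; Heat is fixed at -4.
Wear = 3Feed + 2Heat + 2  [with Feed=2, Heat=-4]  = 0
Defects = 3Heat - 4  [with Heat=-4]  = -16
Scrap = Heat*Defects  [with Heat=-4, Defects=-16]  = 64
Output = 2Scrap - Wear + 1  [with Scrap=64, Wear=0]  = 129

129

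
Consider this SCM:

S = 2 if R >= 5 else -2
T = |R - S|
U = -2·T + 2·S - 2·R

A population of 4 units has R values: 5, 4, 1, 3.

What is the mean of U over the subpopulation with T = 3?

-12

Observing T=3 restricts to units where T's equation naturally yields 3: R ∈ {5, 1}. In that subpopulation U = -12, -12, mean -12.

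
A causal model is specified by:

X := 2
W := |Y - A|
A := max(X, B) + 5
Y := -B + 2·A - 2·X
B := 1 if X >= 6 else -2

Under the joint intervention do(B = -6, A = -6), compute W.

4

Under do(B = -6, A = -6), each intervened variable's structural equation is replaced by its fixed value.
Y = -B + 2·A - 2·X  [with B=-6, A=-6, X=2]  = -10
W = |Y - A|  [with Y=-10, A=-6]  = 4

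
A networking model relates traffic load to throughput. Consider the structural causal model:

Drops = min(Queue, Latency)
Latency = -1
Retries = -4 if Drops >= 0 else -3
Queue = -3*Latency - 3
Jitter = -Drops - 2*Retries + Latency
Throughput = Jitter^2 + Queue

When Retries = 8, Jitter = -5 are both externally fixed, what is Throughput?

25

The joint intervention fixes Retries = 8, Jitter = -5, removing each variable's own equation.
Queue = -3*Latency - 3  [with Latency=-1]  = 0
Throughput = Jitter^2 + Queue  [with Jitter=-5, Queue=0]  = 25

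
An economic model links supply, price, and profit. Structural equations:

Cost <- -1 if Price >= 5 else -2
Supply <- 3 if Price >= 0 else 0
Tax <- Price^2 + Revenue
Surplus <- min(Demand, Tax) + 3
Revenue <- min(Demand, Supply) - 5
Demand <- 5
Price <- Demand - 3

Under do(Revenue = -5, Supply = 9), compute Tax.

-1

The joint intervention fixes Revenue = -5, Supply = 9, removing each variable's own equation.
Price = Demand - 3  [with Demand=5]  = 2
Tax = Price^2 + Revenue  [with Price=2, Revenue=-5]  = -1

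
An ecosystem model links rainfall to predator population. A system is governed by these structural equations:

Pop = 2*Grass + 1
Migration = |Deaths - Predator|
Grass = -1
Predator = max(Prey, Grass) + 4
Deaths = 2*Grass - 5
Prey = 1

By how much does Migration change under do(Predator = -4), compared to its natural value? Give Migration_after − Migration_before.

-9

do(Predator=-4) replaces the equation Predator = max(Prey, Grass) + 4 with the constant Predator = -4.
Deaths = 2*Grass - 5  [with Grass=-1]  = -7
Migration = |Deaths - Predator|  [with Deaths=-7, Predator=-4]  = 3
Without intervention: Predator = max(Prey, Grass) + 4  [with Prey=1, Grass=-1]  = 5; Deaths = 2*Grass - 5  [with Grass=-1]  = -7; Migration = |Deaths - Predator|  [with Deaths=-7, Predator=5]  = 12.
Change = 3 − 12 = -9.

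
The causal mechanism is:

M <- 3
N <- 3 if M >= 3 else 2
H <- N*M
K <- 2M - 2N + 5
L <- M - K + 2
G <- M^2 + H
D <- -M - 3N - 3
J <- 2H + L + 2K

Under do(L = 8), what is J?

36

do(L=8) replaces the equation L <- M - K + 2 with the constant L = 8.
N = 3 if M >= 3 else 2  [with M=3]  = 3
H = N*M  [with N=3, M=3]  = 9
K = 2M - 2N + 5  [with M=3, N=3]  = 5
J = 2H + L + 2K  [with H=9, L=8, K=5]  = 36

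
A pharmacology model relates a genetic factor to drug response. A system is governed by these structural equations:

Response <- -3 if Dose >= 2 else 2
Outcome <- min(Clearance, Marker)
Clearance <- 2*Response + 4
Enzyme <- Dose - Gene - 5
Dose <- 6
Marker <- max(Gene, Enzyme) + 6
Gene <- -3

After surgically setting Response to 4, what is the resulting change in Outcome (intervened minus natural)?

12

Under do(Response=4), the mechanism Response <- -3 if Dose >= 2 else 2 is discarded; Response is fixed at 4.
Enzyme = Dose - Gene - 5  [with Dose=6, Gene=-3]  = 4
Marker = max(Gene, Enzyme) + 6  [with Gene=-3, Enzyme=4]  = 10
Clearance = 2*Response + 4  [with Response=4]  = 12
Outcome = min(Clearance, Marker)  [with Clearance=12, Marker=10]  = 10
Without intervention: Enzyme = Dose - Gene - 5  [with Dose=6, Gene=-3]  = 4; Marker = max(Gene, Enzyme) + 6  [with Gene=-3, Enzyme=4]  = 10; Response = -3 if Dose >= 2 else 2  [with Dose=6]  = -3; Clearance = 2*Response + 4  [with Response=-3]  = -2; Outcome = min(Clearance, Marker)  [with Clearance=-2, Marker=10]  = -2.
Change = 10 − (-2) = 12.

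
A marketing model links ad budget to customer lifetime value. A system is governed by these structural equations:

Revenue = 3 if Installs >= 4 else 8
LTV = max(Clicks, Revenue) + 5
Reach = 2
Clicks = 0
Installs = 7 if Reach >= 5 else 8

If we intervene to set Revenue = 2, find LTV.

7

Intervening sets Revenue = 2 and removes its equation (Revenue = 3 if Installs >= 4 else 8).
LTV = max(Clicks, Revenue) + 5  [with Clicks=0, Revenue=2]  = 7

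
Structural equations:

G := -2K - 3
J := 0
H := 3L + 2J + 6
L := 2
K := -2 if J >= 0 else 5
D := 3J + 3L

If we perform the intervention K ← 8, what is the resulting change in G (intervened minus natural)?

-20

Intervening sets K = 8 and removes its equation (K := -2 if J >= 0 else 5).
G = -2K - 3  [with K=8]  = -19
Without intervention: K = -2 if J >= 0 else 5  [with J=0]  = -2; G = -2K - 3  [with K=-2]  = 1.
Change = -19 − 1 = -20.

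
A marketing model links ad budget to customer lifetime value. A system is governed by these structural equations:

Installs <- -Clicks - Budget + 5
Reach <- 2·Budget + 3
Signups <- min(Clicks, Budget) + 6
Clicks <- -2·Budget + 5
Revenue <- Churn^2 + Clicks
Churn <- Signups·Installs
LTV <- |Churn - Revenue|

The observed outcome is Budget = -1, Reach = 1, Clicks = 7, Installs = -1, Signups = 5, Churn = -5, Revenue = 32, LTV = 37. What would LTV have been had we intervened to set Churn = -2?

Intervening sets Churn = -2 and removes its equation (Churn <- Signups·Installs).
Clicks = -2·Budget + 5  [with Budget=-1]  = 7
Revenue = Churn^2 + Clicks  [with Churn=-2, Clicks=7]  = 11
LTV = |Churn - Revenue|  [with Churn=-2, Revenue=11]  = 13

13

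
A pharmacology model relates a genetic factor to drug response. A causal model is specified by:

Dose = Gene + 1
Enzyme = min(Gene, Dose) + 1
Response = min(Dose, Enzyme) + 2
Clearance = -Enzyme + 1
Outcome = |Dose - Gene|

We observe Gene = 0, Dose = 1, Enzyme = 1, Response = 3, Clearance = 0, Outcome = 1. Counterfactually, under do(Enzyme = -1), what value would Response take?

The intervention breaks the incoming arrows to Enzyme: Enzyme = min(Gene, Dose) + 1 no longer applies, and Enzyme = -1.
Dose = Gene + 1  [with Gene=0]  = 1
Response = min(Dose, Enzyme) + 2  [with Dose=1, Enzyme=-1]  = 1

1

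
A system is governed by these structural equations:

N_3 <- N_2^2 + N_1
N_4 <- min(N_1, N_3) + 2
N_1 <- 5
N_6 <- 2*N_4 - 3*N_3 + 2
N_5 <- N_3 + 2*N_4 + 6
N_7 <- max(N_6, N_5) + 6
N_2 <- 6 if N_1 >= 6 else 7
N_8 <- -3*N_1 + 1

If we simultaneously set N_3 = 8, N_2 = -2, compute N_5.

28

Setting N_3 = 8, N_2 = -2 by intervention discards those variables' equations.
N_4 = min(N_1, N_3) + 2  [with N_1=5, N_3=8]  = 7
N_5 = N_3 + 2*N_4 + 6  [with N_3=8, N_4=7]  = 28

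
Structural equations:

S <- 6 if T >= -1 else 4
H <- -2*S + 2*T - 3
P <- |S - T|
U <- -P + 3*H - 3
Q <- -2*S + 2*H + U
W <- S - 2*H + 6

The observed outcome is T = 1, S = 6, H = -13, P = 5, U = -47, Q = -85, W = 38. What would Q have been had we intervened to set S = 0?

Under do(S=0), the mechanism S <- 6 if T >= -1 else 4 is discarded; S is fixed at 0.
H = -2*S + 2*T - 3  [with S=0, T=1]  = -1
P = |S - T|  [with S=0, T=1]  = 1
U = -P + 3*H - 3  [with P=1, H=-1]  = -7
Q = -2*S + 2*H + U  [with S=0, H=-1, U=-7]  = -9

-9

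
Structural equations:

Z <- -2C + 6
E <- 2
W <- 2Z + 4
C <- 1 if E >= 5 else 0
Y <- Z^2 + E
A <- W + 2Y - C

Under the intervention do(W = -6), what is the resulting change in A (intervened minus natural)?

The intervention breaks the incoming arrows to W: W <- 2Z + 4 no longer applies, and W = -6.
C = 1 if E >= 5 else 0  [with E=2]  = 0
Z = -2C + 6  [with C=0]  = 6
Y = Z^2 + E  [with Z=6, E=2]  = 38
A = W + 2Y - C  [with W=-6, Y=38, C=0]  = 70
Without intervention: C = 1 if E >= 5 else 0  [with E=2]  = 0; Z = -2C + 6  [with C=0]  = 6; Y = Z^2 + E  [with Z=6, E=2]  = 38; W = 2Z + 4  [with Z=6]  = 16; A = W + 2Y - C  [with W=16, Y=38, C=0]  = 92.
Change = 70 − 92 = -22.

-22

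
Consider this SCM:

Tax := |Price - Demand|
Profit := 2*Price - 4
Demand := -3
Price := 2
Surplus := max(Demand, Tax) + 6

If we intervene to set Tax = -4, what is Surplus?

do(Tax=-4) replaces the equation Tax := |Price - Demand| with the constant Tax = -4.
Surplus = max(Demand, Tax) + 6  [with Demand=-3, Tax=-4]  = 3

3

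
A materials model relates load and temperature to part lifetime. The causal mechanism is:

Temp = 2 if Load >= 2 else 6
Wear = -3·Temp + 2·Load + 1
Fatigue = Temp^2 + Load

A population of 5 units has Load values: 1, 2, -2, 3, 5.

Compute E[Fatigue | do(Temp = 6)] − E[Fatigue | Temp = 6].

The intervention sets Temp=6 in all 5 units regardless of Load. Recomputing Fatigue per unit gives 37, 38, 34, 39, 41; average 37.8.
E[Fatigue|Temp=6] averages over only the 2 units with Temp=6 (Load = 1, -2): Fatigue = 37, 34, mean 35.5.
Difference = 37.8 − 35.5 = 2.3.

2.3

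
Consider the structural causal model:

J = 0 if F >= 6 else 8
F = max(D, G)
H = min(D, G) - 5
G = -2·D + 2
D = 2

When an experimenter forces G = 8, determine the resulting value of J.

0

do(G=8) replaces the equation G = -2·D + 2 with the constant G = 8.
F = max(D, G)  [with D=2, G=8]  = 8
J = 0 if F >= 6 else 8  [with F=8]  = 0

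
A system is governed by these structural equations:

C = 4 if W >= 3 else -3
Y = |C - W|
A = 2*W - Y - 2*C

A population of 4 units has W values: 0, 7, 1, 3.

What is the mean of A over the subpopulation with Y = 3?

3

E[A|Y=3] averages over only the 2 units with Y=3 (W = 0, 7): A = 3, 3, mean 3.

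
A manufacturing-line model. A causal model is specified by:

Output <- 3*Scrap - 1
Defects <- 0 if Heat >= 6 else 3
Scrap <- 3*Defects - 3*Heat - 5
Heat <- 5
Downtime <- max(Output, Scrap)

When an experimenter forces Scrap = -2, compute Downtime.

do(Scrap=-2) replaces the equation Scrap <- 3*Defects - 3*Heat - 5 with the constant Scrap = -2.
Output = 3*Scrap - 1  [with Scrap=-2]  = -7
Downtime = max(Output, Scrap)  [with Output=-7, Scrap=-2]  = -2

-2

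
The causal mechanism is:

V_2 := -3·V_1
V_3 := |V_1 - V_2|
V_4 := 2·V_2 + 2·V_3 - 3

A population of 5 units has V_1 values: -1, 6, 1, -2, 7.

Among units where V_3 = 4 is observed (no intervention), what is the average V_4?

5

Conditioning on V_3=4 selects the 2 unit(s) with V_1 ∈ {-1, 1}. Their V_4 values: 11, -1. Mean = 5.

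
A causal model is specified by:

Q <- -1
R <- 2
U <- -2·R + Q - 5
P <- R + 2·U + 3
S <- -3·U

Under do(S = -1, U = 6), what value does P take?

Under do(S = -1, U = 6), each intervened variable's structural equation is replaced by its fixed value.
P = R + 2·U + 3  [with R=2, U=6]  = 17

17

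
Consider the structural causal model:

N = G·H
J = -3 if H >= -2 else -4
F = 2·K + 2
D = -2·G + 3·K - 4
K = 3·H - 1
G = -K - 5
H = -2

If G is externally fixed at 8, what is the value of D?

-41

Intervening sets G = 8 and removes its equation (G = -K - 5).
K = 3·H - 1  [with H=-2]  = -7
D = -2·G + 3·K - 4  [with G=8, K=-7]  = -41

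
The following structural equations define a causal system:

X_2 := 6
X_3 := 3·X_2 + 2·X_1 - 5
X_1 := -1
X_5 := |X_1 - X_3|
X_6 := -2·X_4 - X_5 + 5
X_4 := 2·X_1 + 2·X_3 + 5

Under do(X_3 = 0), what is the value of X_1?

-1

Under do(X_3=0), the mechanism X_3 := 3·X_2 + 2·X_1 - 5 is discarded; X_3 is fixed at 0.
X_1 is not downstream of the intervention, so its value is determined by the original equations.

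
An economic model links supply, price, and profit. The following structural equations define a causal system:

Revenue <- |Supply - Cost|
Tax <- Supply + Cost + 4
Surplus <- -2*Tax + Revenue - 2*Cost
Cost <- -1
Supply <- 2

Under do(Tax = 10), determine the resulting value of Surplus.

Intervening sets Tax = 10 and removes its equation (Tax <- Supply + Cost + 4).
Revenue = |Supply - Cost|  [with Supply=2, Cost=-1]  = 3
Surplus = -2*Tax + Revenue - 2*Cost  [with Tax=10, Revenue=3, Cost=-1]  = -15

-15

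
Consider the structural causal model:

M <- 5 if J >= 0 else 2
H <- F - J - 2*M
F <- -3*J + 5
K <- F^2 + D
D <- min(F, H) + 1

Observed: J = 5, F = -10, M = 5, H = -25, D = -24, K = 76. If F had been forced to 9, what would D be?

do(F=9) replaces the equation F <- -3*J + 5 with the constant F = 9.
M = 5 if J >= 0 else 2  [with J=5]  = 5
H = F - J - 2*M  [with F=9, J=5, M=5]  = -6
D = min(F, H) + 1  [with F=9, H=-6]  = -5

-5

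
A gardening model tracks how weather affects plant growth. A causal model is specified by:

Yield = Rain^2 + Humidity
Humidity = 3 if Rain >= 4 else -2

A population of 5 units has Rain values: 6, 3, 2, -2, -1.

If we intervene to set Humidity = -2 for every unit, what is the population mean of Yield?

do(Humidity=-2) breaks Humidity's dependence on Rain. With Humidity=-2 fixed, Yield across the units is 34, 7, 2, 2, -1, mean 8.8.

8.8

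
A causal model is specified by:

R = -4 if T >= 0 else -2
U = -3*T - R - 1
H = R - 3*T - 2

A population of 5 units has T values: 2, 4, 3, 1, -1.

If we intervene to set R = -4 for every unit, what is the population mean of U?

Under do(R=-4), R's equation is replaced by R=-4 for every unit. Per-unit U: -3, -9, -6, 0, 6. Mean = -2.4.

-2.4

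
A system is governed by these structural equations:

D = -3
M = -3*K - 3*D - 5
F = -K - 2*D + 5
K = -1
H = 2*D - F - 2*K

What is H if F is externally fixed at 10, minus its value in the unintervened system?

2

Intervening sets F = 10 and removes its equation (F = -K - 2*D + 5).
H = 2*D - F - 2*K  [with D=-3, F=10, K=-1]  = -14
Without intervention: F = -K - 2*D + 5  [with K=-1, D=-3]  = 12; H = 2*D - F - 2*K  [with D=-3, F=12, K=-1]  = -16.
Change = -14 − (-16) = 2.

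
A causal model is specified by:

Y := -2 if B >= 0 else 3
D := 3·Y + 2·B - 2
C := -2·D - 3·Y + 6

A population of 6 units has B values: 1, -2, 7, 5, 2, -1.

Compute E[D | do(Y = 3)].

11

The intervention sets Y=3 in all 6 units regardless of B. Recomputing D per unit gives 9, 3, 21, 17, 11, 5; average 11.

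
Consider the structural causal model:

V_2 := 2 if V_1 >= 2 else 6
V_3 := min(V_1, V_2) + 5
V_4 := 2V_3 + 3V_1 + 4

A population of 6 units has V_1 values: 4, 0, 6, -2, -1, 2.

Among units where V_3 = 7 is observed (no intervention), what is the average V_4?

30

E[V_4|V_3=7] averages over only the 3 units with V_3=7 (V_1 = 4, 6, 2): V_4 = 30, 36, 24, mean 30.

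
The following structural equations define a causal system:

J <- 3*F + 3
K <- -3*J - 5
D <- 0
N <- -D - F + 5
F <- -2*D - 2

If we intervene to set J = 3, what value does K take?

-14

Intervening sets J = 3 and removes its equation (J <- 3*F + 3).
K = -3*J - 5  [with J=3]  = -14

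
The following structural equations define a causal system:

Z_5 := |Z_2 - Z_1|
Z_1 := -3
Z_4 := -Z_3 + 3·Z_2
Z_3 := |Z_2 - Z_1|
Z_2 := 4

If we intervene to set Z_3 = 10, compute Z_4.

2

The intervention breaks the incoming arrows to Z_3: Z_3 := |Z_2 - Z_1| no longer applies, and Z_3 = 10.
Z_4 = -Z_3 + 3·Z_2  [with Z_3=10, Z_2=4]  = 2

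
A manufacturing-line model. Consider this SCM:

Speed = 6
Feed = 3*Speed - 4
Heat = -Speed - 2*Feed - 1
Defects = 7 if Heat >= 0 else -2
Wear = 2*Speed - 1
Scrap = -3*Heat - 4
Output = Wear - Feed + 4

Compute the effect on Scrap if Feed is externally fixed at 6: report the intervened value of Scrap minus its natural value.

Under do(Feed=6), the mechanism Feed = 3*Speed - 4 is discarded; Feed is fixed at 6.
Heat = -Speed - 2*Feed - 1  [with Speed=6, Feed=6]  = -19
Scrap = -3*Heat - 4  [with Heat=-19]  = 53
Without intervention: Feed = 3*Speed - 4  [with Speed=6]  = 14; Heat = -Speed - 2*Feed - 1  [with Speed=6, Feed=14]  = -35; Scrap = -3*Heat - 4  [with Heat=-35]  = 101.
Change = 53 − 101 = -48.

-48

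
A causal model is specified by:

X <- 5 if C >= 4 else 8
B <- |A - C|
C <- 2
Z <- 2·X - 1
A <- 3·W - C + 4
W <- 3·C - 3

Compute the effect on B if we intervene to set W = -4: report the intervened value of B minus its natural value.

The intervention breaks the incoming arrows to W: W <- 3·C - 3 no longer applies, and W = -4.
A = 3·W - C + 4  [with W=-4, C=2]  = -10
B = |A - C|  [with A=-10, C=2]  = 12
Without intervention: W = 3·C - 3  [with C=2]  = 3; A = 3·W - C + 4  [with W=3, C=2]  = 11; B = |A - C|  [with A=11, C=2]  = 9.
Change = 12 − 9 = 3.

3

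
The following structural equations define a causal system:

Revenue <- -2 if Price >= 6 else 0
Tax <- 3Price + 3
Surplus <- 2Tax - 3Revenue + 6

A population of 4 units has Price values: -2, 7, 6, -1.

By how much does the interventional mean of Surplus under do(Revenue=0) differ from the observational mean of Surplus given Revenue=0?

24

Under do(Revenue=0), Revenue's equation is replaced by Revenue=0 for every unit. Per-unit Surplus: 0, 54, 48, 6. Mean = 27.
E[Surplus|Revenue=0] averages over only the 2 units with Revenue=0 (Price = -2, -1): Surplus = 0, 6, mean 3.
Difference = 27 − 3 = 24.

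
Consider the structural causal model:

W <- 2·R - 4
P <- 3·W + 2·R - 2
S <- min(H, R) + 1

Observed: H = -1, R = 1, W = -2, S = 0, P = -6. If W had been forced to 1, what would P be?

3

do(W=1) replaces the equation W <- 2·R - 4 with the constant W = 1.
P = 3·W + 2·R - 2  [with W=1, R=1]  = 3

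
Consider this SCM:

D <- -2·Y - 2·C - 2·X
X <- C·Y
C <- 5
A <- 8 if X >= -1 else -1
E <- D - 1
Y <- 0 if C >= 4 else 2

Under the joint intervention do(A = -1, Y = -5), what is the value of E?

The joint intervention fixes A = -1, Y = -5, removing each variable's own equation.
X = C·Y  [with C=5, Y=-5]  = -25
D = -2·Y - 2·C - 2·X  [with Y=-5, C=5, X=-25]  = 50
E = D - 1  [with D=50]  = 49

49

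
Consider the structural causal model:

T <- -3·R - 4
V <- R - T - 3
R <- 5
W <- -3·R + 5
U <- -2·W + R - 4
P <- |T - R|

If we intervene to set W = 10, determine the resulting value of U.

-19

Under do(W=10), the mechanism W <- -3·R + 5 is discarded; W is fixed at 10.
U = -2·W + R - 4  [with W=10, R=5]  = -19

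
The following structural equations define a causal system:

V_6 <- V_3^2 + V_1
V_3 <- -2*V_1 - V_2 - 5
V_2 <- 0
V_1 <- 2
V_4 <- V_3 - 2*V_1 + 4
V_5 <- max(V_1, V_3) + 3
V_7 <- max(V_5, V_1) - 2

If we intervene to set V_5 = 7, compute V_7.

5

Under do(V_5=7), the mechanism V_5 <- max(V_1, V_3) + 3 is discarded; V_5 is fixed at 7.
V_7 = max(V_5, V_1) - 2  [with V_5=7, V_1=2]  = 5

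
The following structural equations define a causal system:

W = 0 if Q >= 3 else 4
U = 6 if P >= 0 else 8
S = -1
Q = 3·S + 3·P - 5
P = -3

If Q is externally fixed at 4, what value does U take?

8

The intervention breaks the incoming arrows to Q: Q = 3·S + 3·P - 5 no longer applies, and Q = 4.
U is not downstream of the intervention, so its value is determined by the original equations.
U = 6 if P >= 0 else 8  [with P=-3]  = 8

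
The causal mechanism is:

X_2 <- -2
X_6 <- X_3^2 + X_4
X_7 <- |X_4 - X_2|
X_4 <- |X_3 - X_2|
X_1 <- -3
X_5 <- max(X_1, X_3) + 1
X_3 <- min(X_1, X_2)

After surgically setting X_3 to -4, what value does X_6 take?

The intervention breaks the incoming arrows to X_3: X_3 <- min(X_1, X_2) no longer applies, and X_3 = -4.
X_4 = |X_3 - X_2|  [with X_3=-4, X_2=-2]  = 2
X_6 = X_3^2 + X_4  [with X_3=-4, X_4=2]  = 18

18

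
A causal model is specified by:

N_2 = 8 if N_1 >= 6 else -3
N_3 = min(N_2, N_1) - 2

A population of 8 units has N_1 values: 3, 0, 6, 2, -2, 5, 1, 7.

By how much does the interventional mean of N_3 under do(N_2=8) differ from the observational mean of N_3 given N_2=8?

Every unit gets N_2=8 under the intervention. N_3 values become 1, -2, 4, 0, -4, 3, -1, 5; E[N_3|do(N_2=8)] = 0.75.
Conditioning on N_2=8 selects the 2 unit(s) with N_1 ∈ {6, 7}. Their N_3 values: 4, 5. Mean = 4.5.
Difference = 0.75 − 4.5 = -3.75.

-3.75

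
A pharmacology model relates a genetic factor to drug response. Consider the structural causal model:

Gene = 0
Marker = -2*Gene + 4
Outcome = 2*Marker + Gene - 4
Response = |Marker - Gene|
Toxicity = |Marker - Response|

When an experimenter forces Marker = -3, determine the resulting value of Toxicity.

Under do(Marker=-3), the mechanism Marker = -2*Gene + 4 is discarded; Marker is fixed at -3.
Response = |Marker - Gene|  [with Marker=-3, Gene=0]  = 3
Toxicity = |Marker - Response|  [with Marker=-3, Response=3]  = 6

6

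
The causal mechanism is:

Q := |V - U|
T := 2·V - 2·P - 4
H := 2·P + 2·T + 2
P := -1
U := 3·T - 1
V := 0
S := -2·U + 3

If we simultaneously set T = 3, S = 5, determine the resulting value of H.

Setting T = 3, S = 5 by intervention discards those variables' equations.
H = 2·P + 2·T + 2  [with P=-1, T=3]  = 6

6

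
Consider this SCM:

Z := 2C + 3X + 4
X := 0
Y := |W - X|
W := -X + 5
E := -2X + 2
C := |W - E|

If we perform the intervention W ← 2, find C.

do(W=2) replaces the equation W := -X + 5 with the constant W = 2.
E = -2X + 2  [with X=0]  = 2
C = |W - E|  [with W=2, E=2]  = 0

0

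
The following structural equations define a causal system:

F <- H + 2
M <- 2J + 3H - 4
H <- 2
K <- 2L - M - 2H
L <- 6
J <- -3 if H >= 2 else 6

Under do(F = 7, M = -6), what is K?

Setting F = 7, M = -6 by intervention discards those variables' equations.
K = 2L - M - 2H  [with L=6, M=-6, H=2]  = 14

14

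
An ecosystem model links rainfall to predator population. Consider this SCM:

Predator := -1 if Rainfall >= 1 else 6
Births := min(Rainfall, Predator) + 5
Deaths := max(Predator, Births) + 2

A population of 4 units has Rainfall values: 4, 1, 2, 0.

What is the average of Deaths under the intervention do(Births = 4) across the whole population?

6.5

The intervention sets Births=4 in all 4 units regardless of Rainfall. Recomputing Deaths per unit gives 6, 6, 6, 8; average 6.5.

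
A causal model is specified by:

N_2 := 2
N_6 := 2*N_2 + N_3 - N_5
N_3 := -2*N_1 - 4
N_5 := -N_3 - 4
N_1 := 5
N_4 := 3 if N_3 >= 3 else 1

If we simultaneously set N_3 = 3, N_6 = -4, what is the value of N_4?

3

Setting N_3 = 3, N_6 = -4 by intervention discards those variables' equations.
N_4 = 3 if N_3 >= 3 else 1  [with N_3=3]  = 3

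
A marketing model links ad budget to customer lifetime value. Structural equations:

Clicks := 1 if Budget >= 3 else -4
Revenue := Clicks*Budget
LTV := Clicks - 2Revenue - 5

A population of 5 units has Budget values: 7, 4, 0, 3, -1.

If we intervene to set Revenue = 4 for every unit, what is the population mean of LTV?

-14

The intervention sets Revenue=4 in all 5 units regardless of Budget. Recomputing LTV per unit gives -12, -12, -17, -12, -17; average -14.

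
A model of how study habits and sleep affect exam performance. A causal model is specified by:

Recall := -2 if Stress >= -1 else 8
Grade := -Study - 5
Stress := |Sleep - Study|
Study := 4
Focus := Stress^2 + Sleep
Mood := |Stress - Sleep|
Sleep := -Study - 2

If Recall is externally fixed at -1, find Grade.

Intervening sets Recall = -1 and removes its equation (Recall := -2 if Stress >= -1 else 8).
No directed path runs from Recall to Grade, so Grade keeps its natural value.
Grade = -Study - 5  [with Study=4]  = -9

-9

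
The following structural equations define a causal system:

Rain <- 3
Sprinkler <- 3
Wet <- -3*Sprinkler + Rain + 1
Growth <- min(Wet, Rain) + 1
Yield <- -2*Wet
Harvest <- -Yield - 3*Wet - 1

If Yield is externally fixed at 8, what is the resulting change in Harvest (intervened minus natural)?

The intervention breaks the incoming arrows to Yield: Yield <- -2*Wet no longer applies, and Yield = 8.
Wet = -3*Sprinkler + Rain + 1  [with Sprinkler=3, Rain=3]  = -5
Harvest = -Yield - 3*Wet - 1  [with Yield=8, Wet=-5]  = 6
Without intervention: Wet = -3*Sprinkler + Rain + 1  [with Sprinkler=3, Rain=3]  = -5; Yield = -2*Wet  [with Wet=-5]  = 10; Harvest = -Yield - 3*Wet - 1  [with Yield=10, Wet=-5]  = 4.
Change = 6 − 4 = 2.

2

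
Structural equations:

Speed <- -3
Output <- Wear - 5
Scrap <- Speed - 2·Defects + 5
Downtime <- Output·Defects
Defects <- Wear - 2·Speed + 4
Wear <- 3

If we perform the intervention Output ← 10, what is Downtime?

The intervention breaks the incoming arrows to Output: Output <- Wear - 5 no longer applies, and Output = 10.
Defects = Wear - 2·Speed + 4  [with Wear=3, Speed=-3]  = 13
Downtime = Output·Defects  [with Output=10, Defects=13]  = 130

130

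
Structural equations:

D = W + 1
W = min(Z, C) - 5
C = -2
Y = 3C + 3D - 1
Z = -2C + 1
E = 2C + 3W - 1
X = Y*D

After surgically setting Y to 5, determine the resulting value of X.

-30

Intervening sets Y = 5 and removes its equation (Y = 3C + 3D - 1).
Z = -2C + 1  [with C=-2]  = 5
W = min(Z, C) - 5  [with Z=5, C=-2]  = -7
D = W + 1  [with W=-7]  = -6
X = Y*D  [with Y=5, D=-6]  = -30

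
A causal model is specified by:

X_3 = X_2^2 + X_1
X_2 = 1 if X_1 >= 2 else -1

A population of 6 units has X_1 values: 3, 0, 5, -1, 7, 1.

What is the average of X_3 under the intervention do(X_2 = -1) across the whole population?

Under do(X_2=-1), X_2's equation is replaced by X_2=-1 for every unit. Per-unit X_3: 4, 1, 6, 0, 8, 2. Mean = 3.5.

3.5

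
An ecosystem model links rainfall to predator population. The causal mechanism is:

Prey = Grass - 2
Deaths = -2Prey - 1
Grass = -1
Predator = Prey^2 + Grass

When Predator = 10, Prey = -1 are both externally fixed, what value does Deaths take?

The joint intervention fixes Predator = 10, Prey = -1, removing each variable's own equation.
Deaths = -2Prey - 1  [with Prey=-1]  = 1

1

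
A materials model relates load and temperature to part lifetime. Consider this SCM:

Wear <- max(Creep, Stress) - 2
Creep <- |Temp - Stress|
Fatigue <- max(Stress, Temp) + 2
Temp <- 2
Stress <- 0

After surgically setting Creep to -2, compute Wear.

The intervention breaks the incoming arrows to Creep: Creep <- |Temp - Stress| no longer applies, and Creep = -2.
Wear = max(Creep, Stress) - 2  [with Creep=-2, Stress=0]  = -2

-2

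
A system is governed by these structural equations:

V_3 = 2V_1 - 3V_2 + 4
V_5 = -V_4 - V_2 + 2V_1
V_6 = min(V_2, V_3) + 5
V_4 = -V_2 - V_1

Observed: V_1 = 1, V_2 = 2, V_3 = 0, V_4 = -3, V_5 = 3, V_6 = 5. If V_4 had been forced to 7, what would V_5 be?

Intervening sets V_4 = 7 and removes its equation (V_4 = -V_2 - V_1).
V_5 = -V_4 - V_2 + 2V_1  [with V_4=7, V_2=2, V_1=1]  = -7

-7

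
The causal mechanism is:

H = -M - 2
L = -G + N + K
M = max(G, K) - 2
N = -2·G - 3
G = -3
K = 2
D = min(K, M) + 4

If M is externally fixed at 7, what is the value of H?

The intervention breaks the incoming arrows to M: M = max(G, K) - 2 no longer applies, and M = 7.
H = -M - 2  [with M=7]  = -9

-9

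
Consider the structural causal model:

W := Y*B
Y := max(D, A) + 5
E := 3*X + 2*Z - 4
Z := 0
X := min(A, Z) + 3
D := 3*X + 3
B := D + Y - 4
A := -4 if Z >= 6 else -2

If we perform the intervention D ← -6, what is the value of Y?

Intervening sets D = -6 and removes its equation (D := 3*X + 3).
A = -4 if Z >= 6 else -2  [with Z=0]  = -2
Y = max(D, A) + 5  [with D=-6, A=-2]  = 3

3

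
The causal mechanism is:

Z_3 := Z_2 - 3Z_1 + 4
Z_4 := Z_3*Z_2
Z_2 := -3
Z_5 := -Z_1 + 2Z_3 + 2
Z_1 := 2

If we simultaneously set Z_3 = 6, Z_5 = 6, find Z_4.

The joint intervention fixes Z_3 = 6, Z_5 = 6, removing each variable's own equation.
Z_4 = Z_3*Z_2  [with Z_3=6, Z_2=-3]  = -18

-18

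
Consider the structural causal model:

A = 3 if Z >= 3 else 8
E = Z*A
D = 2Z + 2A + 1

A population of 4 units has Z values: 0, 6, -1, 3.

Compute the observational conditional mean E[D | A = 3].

16

Conditioning on A=3 selects the 2 unit(s) with Z ∈ {6, 3}. Their D values: 19, 13. Mean = 16.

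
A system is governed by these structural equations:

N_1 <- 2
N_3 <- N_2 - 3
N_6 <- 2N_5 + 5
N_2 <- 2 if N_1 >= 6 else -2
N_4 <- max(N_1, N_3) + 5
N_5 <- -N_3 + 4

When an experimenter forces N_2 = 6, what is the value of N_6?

7

Under do(N_2=6), the mechanism N_2 <- 2 if N_1 >= 6 else -2 is discarded; N_2 is fixed at 6.
N_3 = N_2 - 3  [with N_2=6]  = 3
N_5 = -N_3 + 4  [with N_3=3]  = 1
N_6 = 2N_5 + 5  [with N_5=1]  = 7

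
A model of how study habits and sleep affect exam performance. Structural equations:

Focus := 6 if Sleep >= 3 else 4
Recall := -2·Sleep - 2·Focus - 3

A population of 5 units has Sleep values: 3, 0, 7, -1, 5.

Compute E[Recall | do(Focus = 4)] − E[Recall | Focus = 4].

-6.6

The intervention sets Focus=4 in all 5 units regardless of Sleep. Recomputing Recall per unit gives -17, -11, -25, -9, -21; average -16.6.
E[Recall|Focus=4] averages over only the 2 units with Focus=4 (Sleep = 0, -1): Recall = -11, -9, mean -10.
Difference = -16.6 − (-10) = -6.6.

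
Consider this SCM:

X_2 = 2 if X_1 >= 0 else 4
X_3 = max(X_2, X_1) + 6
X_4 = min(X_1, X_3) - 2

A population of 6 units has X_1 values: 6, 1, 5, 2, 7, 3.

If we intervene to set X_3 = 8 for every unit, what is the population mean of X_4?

2

do(X_3=8) breaks X_3's dependence on X_1. With X_3=8 fixed, X_4 across the units is 4, -1, 3, 0, 5, 1, mean 2.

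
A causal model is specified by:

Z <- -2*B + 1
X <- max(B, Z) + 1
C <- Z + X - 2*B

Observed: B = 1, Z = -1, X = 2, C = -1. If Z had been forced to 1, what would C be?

1

Under do(Z=1), the mechanism Z <- -2*B + 1 is discarded; Z is fixed at 1.
X = max(B, Z) + 1  [with B=1, Z=1]  = 2
C = Z + X - 2*B  [with Z=1, X=2, B=1]  = 1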